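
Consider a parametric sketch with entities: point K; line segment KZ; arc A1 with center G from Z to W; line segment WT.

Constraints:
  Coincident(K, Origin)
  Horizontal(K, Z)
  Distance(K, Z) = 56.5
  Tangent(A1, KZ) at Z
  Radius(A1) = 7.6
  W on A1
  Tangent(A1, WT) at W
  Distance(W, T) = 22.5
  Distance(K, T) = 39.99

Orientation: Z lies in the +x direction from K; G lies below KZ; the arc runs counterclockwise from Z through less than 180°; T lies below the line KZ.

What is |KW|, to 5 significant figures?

51.075

Checks: ∠(GZ, ZK) = 90.00° ✓; |GW| = 7.600 ✓; ∠(GW, WT) = 90.00° ✓; |WT| = 22.50 ✓; |KT| = 39.99 ✓.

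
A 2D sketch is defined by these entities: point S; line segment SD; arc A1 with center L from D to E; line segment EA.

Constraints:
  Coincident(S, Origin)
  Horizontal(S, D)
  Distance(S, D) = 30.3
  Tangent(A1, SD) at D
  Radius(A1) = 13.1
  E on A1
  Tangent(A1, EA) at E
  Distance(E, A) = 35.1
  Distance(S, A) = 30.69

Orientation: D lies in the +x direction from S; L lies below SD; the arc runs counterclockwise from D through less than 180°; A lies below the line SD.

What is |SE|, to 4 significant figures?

20.99

S is at the origin; SD is horizontal with |SD| = 30.3 and D on the +x side, so D = (30.30, 0.000). The tangent condition forces LD to be normal to SD, so L = D + (0, -13.1) = (30.30, -13.10). Since LE ⟂ EA (tangency), |LA| = √(13.1² + 35.1²) = 37.46 regardless of where E sits on A1. So A lies on both circle(S, 30.69) and circle(L, 37.46); the below-SD intersection is A = (-2.849, -30.56). E is the foot of the tangent from A: E = (20.53, -4.375).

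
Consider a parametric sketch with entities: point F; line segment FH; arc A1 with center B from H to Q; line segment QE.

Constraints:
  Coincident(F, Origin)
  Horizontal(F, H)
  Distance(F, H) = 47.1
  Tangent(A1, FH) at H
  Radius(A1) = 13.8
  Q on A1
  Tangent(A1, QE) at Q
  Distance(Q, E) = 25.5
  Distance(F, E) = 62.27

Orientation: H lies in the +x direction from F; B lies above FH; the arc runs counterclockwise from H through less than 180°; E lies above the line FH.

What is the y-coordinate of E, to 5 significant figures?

42.738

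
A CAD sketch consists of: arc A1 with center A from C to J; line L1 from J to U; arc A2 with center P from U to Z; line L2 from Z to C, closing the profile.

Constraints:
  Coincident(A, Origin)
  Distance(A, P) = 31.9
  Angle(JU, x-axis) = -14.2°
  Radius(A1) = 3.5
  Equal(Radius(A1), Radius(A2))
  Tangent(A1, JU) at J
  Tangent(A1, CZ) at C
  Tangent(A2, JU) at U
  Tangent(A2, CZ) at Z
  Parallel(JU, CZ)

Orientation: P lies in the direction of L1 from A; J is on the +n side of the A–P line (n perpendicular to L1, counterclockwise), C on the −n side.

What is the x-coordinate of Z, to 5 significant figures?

30.067

Tangency of A1 to both parallel lines with radius 3.5 puts J and C at A ± 3.5·n: J = (0.85858, 3.3931), C = (-0.85858, -3.3931). Equal radii place U and Z the same way about P: U = P + 3.5·n = (31.784, -4.4322), Z = P − 3.5·n = (30.067, -11.218). So Z.x = 30.067.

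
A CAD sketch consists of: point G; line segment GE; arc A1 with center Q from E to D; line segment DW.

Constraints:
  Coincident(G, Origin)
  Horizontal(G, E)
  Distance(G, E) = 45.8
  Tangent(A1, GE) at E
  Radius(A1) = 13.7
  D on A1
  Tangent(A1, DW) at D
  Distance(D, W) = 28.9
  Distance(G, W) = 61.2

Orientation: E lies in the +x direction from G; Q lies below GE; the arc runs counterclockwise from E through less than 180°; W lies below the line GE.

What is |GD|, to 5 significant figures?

37.173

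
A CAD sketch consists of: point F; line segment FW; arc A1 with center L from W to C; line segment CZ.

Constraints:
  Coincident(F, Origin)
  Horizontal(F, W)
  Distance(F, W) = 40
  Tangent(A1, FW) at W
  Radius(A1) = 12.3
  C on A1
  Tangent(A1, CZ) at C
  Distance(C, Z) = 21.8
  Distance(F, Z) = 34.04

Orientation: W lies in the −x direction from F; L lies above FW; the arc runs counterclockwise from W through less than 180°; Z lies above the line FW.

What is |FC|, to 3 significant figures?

29.6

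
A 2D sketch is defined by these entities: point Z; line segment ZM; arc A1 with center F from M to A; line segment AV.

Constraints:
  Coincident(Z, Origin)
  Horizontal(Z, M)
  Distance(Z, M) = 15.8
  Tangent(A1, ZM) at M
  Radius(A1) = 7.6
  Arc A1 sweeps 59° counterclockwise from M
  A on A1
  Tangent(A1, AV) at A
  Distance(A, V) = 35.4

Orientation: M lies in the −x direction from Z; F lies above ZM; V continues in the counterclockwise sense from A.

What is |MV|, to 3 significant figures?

42.1

Z is at the origin; ZM is horizontal with |ZM| = 15.8 and M on the −x side, so M = (-15.8, 0.00). The tangent condition forces FM to be normal to ZM, so F = M + (0, 7.6) = (-15.8, 7.60). On A1, M sits at bearing -90° from F; a 59° counterclockwise sweep puts A at bearing -31°, so A = F + 7.6·(cos -31°, sin -31°) = (-9.29, 3.69). Tangency of A1 to AV means the radius FA is perpendicular to AV, so AV runs along (−sin -31°, cos -31°); with |AV| = 35.4, V = (8.95, 34.0). Then |MV| = |V − M| = 42.1.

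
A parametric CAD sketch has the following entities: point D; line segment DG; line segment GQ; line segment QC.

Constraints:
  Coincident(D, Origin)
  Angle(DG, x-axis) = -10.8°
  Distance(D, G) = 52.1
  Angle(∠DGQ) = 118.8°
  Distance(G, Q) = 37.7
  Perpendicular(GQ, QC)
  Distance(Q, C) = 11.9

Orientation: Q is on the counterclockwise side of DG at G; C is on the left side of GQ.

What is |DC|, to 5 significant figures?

71.297

∠DGQ = 118.8°, so GQ runs at -10.8° + (180° − 118.8°) = 50.400° from the x-axis; with |GQ| = 37.7, Q = G + 37.7·(cos 50.400°, sin 50.400°) = (75.208, 19.286). The perpendicularity gives QC at right angles to GQ; with |QC| = 11.9 on the left of GQ, C = Q + 11.9·(-0.77051, 0.63742) = (66.039, 26.871). Then |DC| = |C − D| = 71.297.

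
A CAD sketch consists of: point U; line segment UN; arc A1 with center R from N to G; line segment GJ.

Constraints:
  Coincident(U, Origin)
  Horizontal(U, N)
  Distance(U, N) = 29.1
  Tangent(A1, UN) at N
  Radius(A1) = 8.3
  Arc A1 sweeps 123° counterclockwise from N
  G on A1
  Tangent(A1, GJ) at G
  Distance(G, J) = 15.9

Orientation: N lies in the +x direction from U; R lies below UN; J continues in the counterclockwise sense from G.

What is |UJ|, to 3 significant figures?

40.4

On A1, N sits at bearing 90° from R; a 123° counterclockwise sweep puts G at bearing 213°, so G = R + 8.3·(cos 213°, sin 213°) = (22.1, -12.8). The tangent condition forces RG to be normal to GJ, so GJ runs along (−sin 213°, cos 213°); with |GJ| = 15.9, J = (30.8, -26.2). Then |UJ| = |J − U| = 40.4.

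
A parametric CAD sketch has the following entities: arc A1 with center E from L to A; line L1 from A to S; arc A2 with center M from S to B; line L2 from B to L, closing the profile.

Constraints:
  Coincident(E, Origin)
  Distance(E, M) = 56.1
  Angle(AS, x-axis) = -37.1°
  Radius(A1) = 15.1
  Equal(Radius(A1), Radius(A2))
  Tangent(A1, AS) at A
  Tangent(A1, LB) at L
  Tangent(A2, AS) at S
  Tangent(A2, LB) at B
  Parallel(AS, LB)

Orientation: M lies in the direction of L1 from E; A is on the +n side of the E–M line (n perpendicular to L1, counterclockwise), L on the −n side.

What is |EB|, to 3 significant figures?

58.1

The slot axis is L1's direction at -37.1°, so u = (cos -37.1°, sin -37.1°) = (0.798, -0.603) and n = (−sin -37.1°, cos -37.1°) = (0.603, 0.798). E is at the origin and M lies 56.1 along u from E, so M = 56.1·u = (44.7, -33.8). Tangency of A1 to both parallel lines with radius 15.1 puts A and L at E ± 15.1·n: A = (9.11, 12.0), L = (-9.11, -12.0). Equal radii place S and B the same way about M: S = M + 15.1·n = (53.9, -21.8), B = M − 15.1·n = (35.6, -45.9). Then |EB| = |B − E| = 58.1.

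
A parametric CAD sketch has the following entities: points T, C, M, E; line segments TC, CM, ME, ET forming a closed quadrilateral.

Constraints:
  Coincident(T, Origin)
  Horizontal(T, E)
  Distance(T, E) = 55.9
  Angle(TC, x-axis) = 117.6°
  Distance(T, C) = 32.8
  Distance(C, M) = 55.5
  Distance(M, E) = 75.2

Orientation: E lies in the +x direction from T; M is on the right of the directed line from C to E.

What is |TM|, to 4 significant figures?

30.15

T is at the origin; TE is horizontal with |TE| = 55.9 and E in +x, so E = (55.9, 0). TC runs at 117.6° with |TC| = 32.8, so C = (-15.20, 29.07). M is determined by |CM| = 55.5 and |ME| = 75.2 together: it lies at the intersection of circle(C, 55.5) and circle(E, 75.2). With |CE| = 76.81, the foot of the radical line on CE is 21.64 from C and the perpendicular offset is √(55.5² − 21.64²) = 51.11. Taking the right-of-CE solution: M = (-14.50, -26.43).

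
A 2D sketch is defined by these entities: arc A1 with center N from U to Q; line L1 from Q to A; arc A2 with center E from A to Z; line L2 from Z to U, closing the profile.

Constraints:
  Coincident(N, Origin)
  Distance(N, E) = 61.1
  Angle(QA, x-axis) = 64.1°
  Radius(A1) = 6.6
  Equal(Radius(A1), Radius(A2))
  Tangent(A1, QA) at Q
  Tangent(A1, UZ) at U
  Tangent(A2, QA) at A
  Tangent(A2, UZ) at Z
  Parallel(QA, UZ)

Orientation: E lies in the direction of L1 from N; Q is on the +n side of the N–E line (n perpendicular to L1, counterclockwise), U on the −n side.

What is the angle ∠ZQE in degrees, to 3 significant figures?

6.03°

The slot axis is L1's direction at 64.1°, so u = (cos 64.1°, sin 64.1°) = (0.437, 0.900) and n = (−sin 64.1°, cos 64.1°) = (-0.900, 0.437). N is at the origin and E lies 61.1 along u from N, so E = 61.1·u = (26.7, 55.0). Tangency of A1 to both parallel lines with radius 6.6 puts Q and U at N ± 6.6·n: Q = (-5.94, 2.88), U = (5.94, -2.88). Equal radii place A and Z the same way about E: A = E + 6.6·n = (20.8, 57.8), Z = E − 6.6·n = (32.6, 52.1). Then cos ∠ZQE = QZ·QE / (|QZ||QE|), giving 6.03°.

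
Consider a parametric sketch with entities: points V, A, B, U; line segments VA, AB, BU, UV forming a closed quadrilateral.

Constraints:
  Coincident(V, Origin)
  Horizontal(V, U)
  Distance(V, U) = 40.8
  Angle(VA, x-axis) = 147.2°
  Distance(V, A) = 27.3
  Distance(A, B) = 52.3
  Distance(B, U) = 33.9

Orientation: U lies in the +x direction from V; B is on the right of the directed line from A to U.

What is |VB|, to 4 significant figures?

26.07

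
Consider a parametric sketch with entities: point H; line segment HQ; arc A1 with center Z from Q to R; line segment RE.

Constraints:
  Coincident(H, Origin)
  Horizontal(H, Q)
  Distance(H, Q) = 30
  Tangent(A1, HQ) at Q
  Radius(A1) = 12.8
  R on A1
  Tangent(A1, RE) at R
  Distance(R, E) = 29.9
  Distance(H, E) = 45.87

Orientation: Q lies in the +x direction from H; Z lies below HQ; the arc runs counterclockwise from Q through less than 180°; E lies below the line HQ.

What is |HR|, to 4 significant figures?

21.39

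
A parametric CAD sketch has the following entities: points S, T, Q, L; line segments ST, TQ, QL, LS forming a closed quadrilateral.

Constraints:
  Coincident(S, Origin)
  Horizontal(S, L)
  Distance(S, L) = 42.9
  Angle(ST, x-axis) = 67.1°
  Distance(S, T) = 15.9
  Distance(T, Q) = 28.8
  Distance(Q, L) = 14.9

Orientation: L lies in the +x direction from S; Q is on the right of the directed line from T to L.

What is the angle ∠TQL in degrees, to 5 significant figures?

126.53°

Checks: |TQ| = 28.80 ✓; |QL| = 14.90 ✓.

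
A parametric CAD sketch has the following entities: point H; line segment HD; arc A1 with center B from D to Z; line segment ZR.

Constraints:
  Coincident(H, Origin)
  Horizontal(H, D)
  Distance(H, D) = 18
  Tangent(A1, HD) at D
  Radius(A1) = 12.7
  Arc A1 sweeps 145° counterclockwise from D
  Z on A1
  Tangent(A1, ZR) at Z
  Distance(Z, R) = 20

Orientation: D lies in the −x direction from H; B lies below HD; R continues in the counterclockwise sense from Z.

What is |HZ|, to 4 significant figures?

34.25

H is at the origin; HD is horizontal with |HD| = 18.0 and D on the −x side, so D = (-18.00, 0.000). The tangent condition forces BD to be normal to HD, so B = D + (0, -12.7) = (-18.00, -12.70). On A1, D sits at bearing 90° from B; a 145° counterclockwise sweep puts Z at bearing 235°, so Z = B + 12.7·(cos 235°, sin 235°) = (-25.28, -23.10). Then |HZ| = |Z − H| = 34.25.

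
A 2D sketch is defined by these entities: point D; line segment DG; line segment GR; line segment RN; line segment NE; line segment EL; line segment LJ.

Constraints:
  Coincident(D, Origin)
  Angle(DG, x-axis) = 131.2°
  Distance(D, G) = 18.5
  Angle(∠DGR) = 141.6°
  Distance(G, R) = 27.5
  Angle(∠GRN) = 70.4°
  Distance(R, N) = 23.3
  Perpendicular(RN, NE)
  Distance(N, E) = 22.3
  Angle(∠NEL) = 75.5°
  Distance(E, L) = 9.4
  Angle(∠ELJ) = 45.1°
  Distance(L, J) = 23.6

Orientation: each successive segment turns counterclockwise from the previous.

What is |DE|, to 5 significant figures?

13.507

∠GRN = 70.4° gives RN at -80.800° from the x-axis; with |RN| = 23.3, N = (-35.509, -4.1163). RN ⟂ NE, so NE runs at 9.2000°; with |NE| = 22.3, E = (-13.496, -0.55097). Then |DE| = |E − D| = 13.507.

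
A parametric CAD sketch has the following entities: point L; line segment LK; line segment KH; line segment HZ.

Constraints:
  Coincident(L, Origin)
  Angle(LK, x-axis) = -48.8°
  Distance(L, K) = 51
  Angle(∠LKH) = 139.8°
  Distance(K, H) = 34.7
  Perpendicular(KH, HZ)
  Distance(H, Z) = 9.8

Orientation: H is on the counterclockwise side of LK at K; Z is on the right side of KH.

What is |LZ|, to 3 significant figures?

85.1

∠LKH = 139.8°, so KH runs at -48.8° + (180° − 139.8°) = -8.60° from the x-axis; with |KH| = 34.7, H = K + 34.7·(cos -8.60°, sin -8.60°) = (67.9, -43.6). KH is perpendicular to HZ; with |HZ| = 9.8 on the right of KH, Z = H + 9.8·(-0.150, -0.989) = (66.4, -53.3). Then |LZ| = |Z − L| = 85.1.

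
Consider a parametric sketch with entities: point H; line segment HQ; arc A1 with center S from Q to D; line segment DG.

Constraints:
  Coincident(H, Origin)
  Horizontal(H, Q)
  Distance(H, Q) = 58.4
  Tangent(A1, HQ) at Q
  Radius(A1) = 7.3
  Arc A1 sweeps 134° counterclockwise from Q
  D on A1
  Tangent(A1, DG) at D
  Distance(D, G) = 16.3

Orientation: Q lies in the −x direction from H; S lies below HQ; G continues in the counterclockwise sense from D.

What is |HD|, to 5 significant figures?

64.842

H is at the origin; H and Q share the same y with |HQ| = 58.4 and Q on the −x side, so Q = (-58.400, 0.0000). Since A1 is tangent to HQ there, SQ ⟂ HQ, so S = Q + (0, -7.3) = (-58.400, -7.3000). On A1, Q sits at bearing 90° from S; a 134° counterclockwise sweep puts D at bearing 224°, so D = S + 7.3·(cos 224°, sin 224°) = (-63.651, -12.371). Then |HD| = |D − H| = 64.842.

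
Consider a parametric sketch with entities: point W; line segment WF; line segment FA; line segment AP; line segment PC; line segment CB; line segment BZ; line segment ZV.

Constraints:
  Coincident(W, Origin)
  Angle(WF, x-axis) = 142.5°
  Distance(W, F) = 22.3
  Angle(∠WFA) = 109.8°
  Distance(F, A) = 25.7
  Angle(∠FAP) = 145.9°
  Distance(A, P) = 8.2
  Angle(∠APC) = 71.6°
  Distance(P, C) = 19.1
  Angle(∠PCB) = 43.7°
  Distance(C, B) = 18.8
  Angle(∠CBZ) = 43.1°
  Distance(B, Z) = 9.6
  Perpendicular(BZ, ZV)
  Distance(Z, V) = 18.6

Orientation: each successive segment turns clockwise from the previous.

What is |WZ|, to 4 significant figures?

36.58

W is at the origin; WF runs at 142.5° with length 22.3, so F = (-17.69, 13.58). ∠WFA = 109.8° gives FA at 72.30° from the x-axis; with |FA| = 25.7, A = (-9.878, 38.06). ∠FAP = 145.9° gives AP at 38.20° from the x-axis; with |AP| = 8.2, P = (-3.434, 43.13). ∠APC = 71.6° gives PC at -70.20° from the x-axis; with |PC| = 19.1, C = (3.036, 25.16). ∠PCB = 43.7° gives CB at 153.5° from the x-axis; with |CB| = 18.8, B = (-13.79, 33.55). ∠CBZ = 43.1° gives BZ at 16.60° from the x-axis; with |BZ| = 9.6, Z = (-4.589, 36.29). Then |WZ| = |Z − W| = 36.58.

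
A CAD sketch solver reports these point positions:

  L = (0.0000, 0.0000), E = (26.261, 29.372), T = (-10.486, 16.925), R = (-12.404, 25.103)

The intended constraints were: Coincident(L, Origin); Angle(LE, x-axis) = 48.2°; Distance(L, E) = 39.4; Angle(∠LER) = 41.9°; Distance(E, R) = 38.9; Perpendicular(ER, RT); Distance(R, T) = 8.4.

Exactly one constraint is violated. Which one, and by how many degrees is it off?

Perpendicular(ER, RT) — off by 6.90°.

L = (0.00, 0.00) ✓; LE at 48.20° ✓; |LE| = 39.40 ✓; ∠LER = 41.90° ✓; |ER| = 38.90 ✓; ∠(ER, RT) = 96.90° ✗; |RT| = 8.400 ✓.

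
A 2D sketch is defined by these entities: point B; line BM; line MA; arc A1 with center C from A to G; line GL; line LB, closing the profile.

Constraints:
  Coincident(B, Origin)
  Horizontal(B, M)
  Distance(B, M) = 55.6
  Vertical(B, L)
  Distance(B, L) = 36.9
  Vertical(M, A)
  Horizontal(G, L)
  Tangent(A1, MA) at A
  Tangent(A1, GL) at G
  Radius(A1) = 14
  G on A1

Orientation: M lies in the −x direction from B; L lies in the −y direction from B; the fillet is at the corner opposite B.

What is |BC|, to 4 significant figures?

47.49

B and L share the same x with |BL| = 36.9 and L on the −y side, so L = (0.000, -36.90). The virtual corner opposite B is at (-55.60, -36.90). Tangency of A1 to MA means the radius CA is perpendicular to MA and A1 meets GL tangentially, so CG is at right angles to GL, with radius 14.0, so the center C sits 14.0 in from both sides at C = (-41.60, -22.90). Then |BC| = |C − B| = 47.49.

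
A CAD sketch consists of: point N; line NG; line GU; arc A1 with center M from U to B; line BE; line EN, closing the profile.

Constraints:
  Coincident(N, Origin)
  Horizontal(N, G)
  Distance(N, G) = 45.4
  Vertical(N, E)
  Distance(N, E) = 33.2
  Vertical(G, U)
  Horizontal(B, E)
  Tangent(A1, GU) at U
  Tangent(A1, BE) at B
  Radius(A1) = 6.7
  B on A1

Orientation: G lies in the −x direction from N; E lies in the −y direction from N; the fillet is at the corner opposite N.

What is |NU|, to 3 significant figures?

52.6

The virtual corner opposite N is at (-45.4, -33.2). A1 meets GU tangentially, so MU is at right angles to GU and tangency of A1 to BE means the radius MB is perpendicular to BE, with radius 6.7, so the center M sits 6.7 in from both sides at M = (-38.7, -26.5). That places the tangent points at U = (-45.4, -26.5) on GU and B = (-38.7, -33.2) on BE. Then |NU| = |U − N| = 52.6.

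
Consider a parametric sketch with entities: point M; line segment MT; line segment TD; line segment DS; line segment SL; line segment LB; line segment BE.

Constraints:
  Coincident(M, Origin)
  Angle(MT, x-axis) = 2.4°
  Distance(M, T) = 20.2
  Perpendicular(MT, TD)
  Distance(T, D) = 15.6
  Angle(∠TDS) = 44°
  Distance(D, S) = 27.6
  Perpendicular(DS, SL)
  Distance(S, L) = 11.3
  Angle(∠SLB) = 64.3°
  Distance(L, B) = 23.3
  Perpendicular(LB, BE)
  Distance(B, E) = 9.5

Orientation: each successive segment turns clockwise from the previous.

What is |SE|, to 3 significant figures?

18.4

M is at the origin; MT runs at 2.4° with length 20.2, so T = (20.2, 0.846). The perpendicularity gives TD at right angles to MT, so TD runs at -87.6°; with |TD| = 15.6, D = (20.8, -14.7). ∠TDS = 44.0° gives DS at 136° from the x-axis; with |DS| = 27.6, S = (0.848, 4.29). The perpendicularity gives SL at right angles to DS, so SL runs at 46.4°; with |SL| = 11.3, L = (8.64, 12.5). ∠SLB = 64.3° gives LB at -69.3° from the x-axis; with |LB| = 23.3, B = (16.9, -9.32). LB is perpendicular to BE, so BE runs at -159°; with |BE| = 9.5, E = (7.99, -12.7). Then |SE| = |E − S| = 18.4.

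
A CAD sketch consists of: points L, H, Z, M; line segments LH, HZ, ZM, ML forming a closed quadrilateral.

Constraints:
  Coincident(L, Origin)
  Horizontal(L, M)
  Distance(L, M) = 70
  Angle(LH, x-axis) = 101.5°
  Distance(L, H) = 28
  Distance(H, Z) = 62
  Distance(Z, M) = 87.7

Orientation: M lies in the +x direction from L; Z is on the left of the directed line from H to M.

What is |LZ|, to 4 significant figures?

83.73

L is at the origin; L and M share the same y with |LM| = 70.0 and M in +x, so M = (70.0, 0). LH runs at 101.5° with |LH| = 28.0, so H = (-5.582, 27.44). Z is determined by |HZ| = 62.0 and |ZM| = 87.7 together: it lies at the intersection of circle(H, 62.0) and circle(M, 87.7). With |HM| = 80.41, the foot of the radical line on HM is 16.28 from H and the perpendicular offset is √(62.0² − 16.28²) = 59.82. Taking the left-of-HM solution: Z = (30.14, 78.12).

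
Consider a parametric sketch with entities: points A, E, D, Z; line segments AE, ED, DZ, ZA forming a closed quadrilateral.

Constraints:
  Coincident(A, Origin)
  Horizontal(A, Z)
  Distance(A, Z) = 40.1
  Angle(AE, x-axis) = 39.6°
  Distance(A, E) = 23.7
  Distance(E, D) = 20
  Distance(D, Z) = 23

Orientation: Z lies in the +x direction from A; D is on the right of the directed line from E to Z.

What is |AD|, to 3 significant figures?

18.3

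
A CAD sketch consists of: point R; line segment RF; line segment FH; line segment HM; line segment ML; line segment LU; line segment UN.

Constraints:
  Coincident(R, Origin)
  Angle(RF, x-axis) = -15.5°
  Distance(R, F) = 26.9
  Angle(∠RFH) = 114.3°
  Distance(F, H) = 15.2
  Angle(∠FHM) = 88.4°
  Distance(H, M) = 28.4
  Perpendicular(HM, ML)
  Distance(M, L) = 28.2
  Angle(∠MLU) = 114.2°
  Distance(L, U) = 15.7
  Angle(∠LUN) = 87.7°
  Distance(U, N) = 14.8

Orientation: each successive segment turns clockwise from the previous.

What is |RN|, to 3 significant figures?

17.3

R is at the origin; RF runs at -15.5° with length 26.9, so F = (25.9, -7.19). ∠RFH = 114.3° gives FH at -81.2° from the x-axis; with |FH| = 15.2, H = (28.2, -22.2). ∠FHM = 88.4° gives HM at -173° from the x-axis; with |HM| = 28.4, M = (0.0710, -25.8). HM is perpendicular to ML, so ML runs at 97.2°; with |ML| = 28.2, L = (-3.46, 2.21). ∠MLU = 114.2° gives LU at 31.4° from the x-axis; with |LU| = 15.7, U = (9.94, 10.4). ∠LUN = 87.7° gives UN at -60.9° from the x-axis; with |UN| = 14.8, N = (17.1, -2.54). Then |RN| = |N − R| = 17.3.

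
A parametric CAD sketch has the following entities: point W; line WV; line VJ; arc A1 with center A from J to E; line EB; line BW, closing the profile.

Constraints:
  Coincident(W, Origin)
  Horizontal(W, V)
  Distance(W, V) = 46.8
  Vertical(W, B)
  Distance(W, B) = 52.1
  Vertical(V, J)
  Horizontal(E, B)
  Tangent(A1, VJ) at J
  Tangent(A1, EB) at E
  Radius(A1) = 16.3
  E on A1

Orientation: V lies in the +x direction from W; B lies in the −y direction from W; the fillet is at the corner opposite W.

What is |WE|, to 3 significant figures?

60.4

The virtual corner opposite W is at (46.8, -52.1). Since A1 is tangent to VJ there, AJ ⟂ VJ and the tangent condition forces AE to be normal to EB, with radius 16.3, so the center A sits 16.3 in from both sides at A = (30.5, -35.8). That places the tangent points at J = (46.8, -35.8) on VJ and E = (30.5, -52.1) on EB. Then |WE| = |E − W| = 60.4.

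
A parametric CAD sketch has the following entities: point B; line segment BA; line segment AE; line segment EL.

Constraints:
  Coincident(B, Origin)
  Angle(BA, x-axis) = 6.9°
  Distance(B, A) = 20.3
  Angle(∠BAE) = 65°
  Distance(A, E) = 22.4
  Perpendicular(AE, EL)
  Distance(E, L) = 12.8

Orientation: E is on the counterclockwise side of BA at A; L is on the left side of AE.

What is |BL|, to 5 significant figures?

14.912

B is at the origin; BA runs at 6.9° with length 20.3, so A = 20.3·(cos 6.9°, sin 6.9°) = (20.153, 2.4388). ∠BAE = 65.0°, so AE runs at 6.9° + (180° − 65.0°) = 121.90° from the x-axis; with |AE| = 22.4, E = A + 22.4·(cos 121.90°, sin 121.90°) = (8.3160, 21.456). AE ⟂ EL; with |EL| = 12.8 on the left of AE, L = E + 12.8·(-0.84897, -0.52844) = (-2.5509, 14.692). Then |BL| = |L − B| = 14.912.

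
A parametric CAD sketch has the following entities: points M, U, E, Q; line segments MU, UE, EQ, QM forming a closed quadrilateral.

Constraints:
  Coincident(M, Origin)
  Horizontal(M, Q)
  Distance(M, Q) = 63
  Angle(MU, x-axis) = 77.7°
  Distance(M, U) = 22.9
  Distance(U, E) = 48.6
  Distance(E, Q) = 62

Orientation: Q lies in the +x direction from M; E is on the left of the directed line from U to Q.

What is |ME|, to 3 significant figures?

69.1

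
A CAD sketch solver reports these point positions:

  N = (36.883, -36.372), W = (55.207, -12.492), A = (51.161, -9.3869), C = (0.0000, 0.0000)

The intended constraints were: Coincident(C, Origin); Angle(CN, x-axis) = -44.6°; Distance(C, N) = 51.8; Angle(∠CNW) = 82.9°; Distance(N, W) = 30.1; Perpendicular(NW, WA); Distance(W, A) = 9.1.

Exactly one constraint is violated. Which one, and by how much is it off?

Distance(W, A) = 9.1 — off by 4.00.

C = (0.00, 0.00) ✓; CN at -44.60° ✓; |CN| = 51.80 ✓; ∠CNW = 82.90° ✓; |NW| = 30.10 ✓; ∠(NW, WA) = 90.00° ✓; |WA| = 5.100 ✗.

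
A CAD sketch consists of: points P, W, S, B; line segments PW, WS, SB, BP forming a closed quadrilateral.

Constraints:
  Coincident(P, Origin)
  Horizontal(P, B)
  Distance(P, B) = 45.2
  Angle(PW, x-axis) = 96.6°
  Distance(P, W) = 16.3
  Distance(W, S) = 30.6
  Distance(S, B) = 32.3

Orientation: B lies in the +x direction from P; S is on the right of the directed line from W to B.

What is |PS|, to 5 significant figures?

17.374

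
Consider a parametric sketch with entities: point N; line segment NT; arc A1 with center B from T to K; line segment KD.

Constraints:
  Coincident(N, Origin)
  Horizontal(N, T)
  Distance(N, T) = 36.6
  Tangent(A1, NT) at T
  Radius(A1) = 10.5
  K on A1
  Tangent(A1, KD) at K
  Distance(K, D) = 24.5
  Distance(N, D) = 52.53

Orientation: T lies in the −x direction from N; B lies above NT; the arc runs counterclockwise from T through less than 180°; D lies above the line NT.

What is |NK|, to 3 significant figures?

30.8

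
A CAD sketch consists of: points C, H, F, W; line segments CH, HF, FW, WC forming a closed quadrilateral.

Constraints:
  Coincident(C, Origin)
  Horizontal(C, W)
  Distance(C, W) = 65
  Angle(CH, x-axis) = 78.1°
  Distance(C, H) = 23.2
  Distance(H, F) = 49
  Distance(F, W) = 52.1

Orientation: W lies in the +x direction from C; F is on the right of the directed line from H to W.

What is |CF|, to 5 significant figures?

30.714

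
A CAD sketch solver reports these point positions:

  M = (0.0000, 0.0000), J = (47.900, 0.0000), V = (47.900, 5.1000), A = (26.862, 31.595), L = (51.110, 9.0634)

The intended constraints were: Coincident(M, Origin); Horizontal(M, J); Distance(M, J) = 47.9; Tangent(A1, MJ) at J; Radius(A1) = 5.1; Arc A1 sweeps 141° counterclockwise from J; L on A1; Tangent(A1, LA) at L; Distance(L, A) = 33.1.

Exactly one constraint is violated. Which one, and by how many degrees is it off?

Tangent(A1, LA) at L — off by 3.89°.

M = (0.00, 0.00) ✓; M.y = 0.00, J.y = 0.00 ✓; |MJ| = 47.90 ✓; ∠(VJ, JM) = 90.00° ✓; |VJ| = 5.100 ✓; bearing(V→L) − bearing(V→J) = 141.0° ✓; |VL| = 5.100 ✓; ∠(VL, LA) = 93.89° ✗; |LA| = 33.10 ✓.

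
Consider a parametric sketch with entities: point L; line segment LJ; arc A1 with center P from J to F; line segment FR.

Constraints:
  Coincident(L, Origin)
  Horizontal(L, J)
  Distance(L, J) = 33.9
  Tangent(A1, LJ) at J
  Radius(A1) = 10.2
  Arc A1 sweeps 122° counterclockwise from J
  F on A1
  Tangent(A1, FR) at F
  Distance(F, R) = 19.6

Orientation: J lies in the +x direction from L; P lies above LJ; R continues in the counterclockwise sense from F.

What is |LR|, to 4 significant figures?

45.53

On A1, J sits at bearing -90° from P; a 122° counterclockwise sweep puts F at bearing 32°, so F = P + 10.2·(cos 32°, sin 32°) = (42.55, 15.61). The tangent condition forces PF to be normal to FR, so FR runs along (−sin 32°, cos 32°); with |FR| = 19.6, R = (32.16, 32.23). Then |LR| = |R − L| = 45.53.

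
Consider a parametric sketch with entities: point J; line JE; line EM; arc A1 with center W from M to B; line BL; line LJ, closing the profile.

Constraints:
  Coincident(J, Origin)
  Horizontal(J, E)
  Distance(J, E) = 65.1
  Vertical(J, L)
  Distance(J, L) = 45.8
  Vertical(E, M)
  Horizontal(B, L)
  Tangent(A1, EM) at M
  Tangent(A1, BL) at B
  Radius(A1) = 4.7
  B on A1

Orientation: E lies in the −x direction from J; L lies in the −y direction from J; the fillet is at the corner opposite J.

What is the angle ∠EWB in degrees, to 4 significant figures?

173.5°

J is at the origin; JE is horizontal with |JE| = 65.1 and E on the −x side, so E = (-65.10, 0.000). J and L share the same x with |JL| = 45.8 and L on the −y side, so L = (0.000, -45.80). The virtual corner opposite J is at (-65.10, -45.80). Tangency of A1 to EM means the radius WM is perpendicular to EM and tangency of A1 to BL means the radius WB is perpendicular to BL, with radius 4.7, so the center W sits 4.7 in from both sides at W = (-60.40, -41.10). That places the tangent points at M = (-65.10, -41.10) on EM and B = (-60.40, -45.80) on BL. Then cos ∠EWB = WE·WB / (|WE||WB|), giving 173.5°.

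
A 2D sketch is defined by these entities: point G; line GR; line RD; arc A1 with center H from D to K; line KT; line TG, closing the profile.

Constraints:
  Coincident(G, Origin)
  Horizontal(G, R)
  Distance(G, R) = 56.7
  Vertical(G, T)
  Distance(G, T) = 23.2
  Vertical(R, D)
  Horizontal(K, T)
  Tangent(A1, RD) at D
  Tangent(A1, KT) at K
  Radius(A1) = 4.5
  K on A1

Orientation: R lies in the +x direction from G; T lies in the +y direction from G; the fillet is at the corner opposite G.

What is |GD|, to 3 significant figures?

59.7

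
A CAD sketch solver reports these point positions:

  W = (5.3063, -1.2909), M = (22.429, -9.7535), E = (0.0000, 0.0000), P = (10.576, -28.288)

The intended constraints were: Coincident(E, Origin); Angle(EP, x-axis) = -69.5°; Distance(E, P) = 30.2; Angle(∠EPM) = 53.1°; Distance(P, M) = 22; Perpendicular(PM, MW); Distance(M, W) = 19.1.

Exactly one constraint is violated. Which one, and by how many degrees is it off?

Perpendicular(PM, MW) — off by 6.30°.

E = (0.00, 0.00) ✓; EP at -69.50° ✓; |EP| = 30.20 ✓; ∠EPM = 53.10° ✓; |PM| = 22.00 ✓; ∠(PM, MW) = 96.30° ✗; |MW| = 19.10 ✓.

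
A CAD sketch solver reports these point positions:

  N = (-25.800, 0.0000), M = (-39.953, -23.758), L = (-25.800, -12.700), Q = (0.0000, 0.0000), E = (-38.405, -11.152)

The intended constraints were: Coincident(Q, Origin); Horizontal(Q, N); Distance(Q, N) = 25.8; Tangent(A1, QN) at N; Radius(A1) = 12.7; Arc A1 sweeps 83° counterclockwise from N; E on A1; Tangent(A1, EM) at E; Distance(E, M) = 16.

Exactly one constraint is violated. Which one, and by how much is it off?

Distance(E, M) = 16 — off by 3.30.

Q = (0.00, 0.00) ✓; Q.y = 0.00, N.y = 0.00 ✓; |QN| = 25.80 ✓; ∠(LN, NQ) = 90.00° ✓; |LN| = 12.70 ✓; bearing(L→E) − bearing(L→N) = 83.00° ✓; |LE| = 12.70 ✓; ∠(LE, EM) = 90.00° ✓; |EM| = 12.70 ✗.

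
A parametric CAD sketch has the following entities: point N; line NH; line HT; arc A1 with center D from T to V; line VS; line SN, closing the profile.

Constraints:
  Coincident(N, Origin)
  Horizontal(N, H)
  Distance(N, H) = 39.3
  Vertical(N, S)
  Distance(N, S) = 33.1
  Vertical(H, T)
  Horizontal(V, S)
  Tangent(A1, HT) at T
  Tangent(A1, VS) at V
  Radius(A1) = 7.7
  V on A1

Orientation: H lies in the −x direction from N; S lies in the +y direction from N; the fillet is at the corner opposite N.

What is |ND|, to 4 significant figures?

40.54

N is at the origin; N and H share the same y with |NH| = 39.3 and H on the −x side, so H = (-39.30, 0.000). NS is vertical with |NS| = 33.1 and S on the +y side, so S = (0.000, 33.10). The virtual corner opposite N is at (-39.30, 33.10). A1 meets HT tangentially, so DT is at right angles to HT and A1 meets VS tangentially, so DV is at right angles to VS, with radius 7.7, so the center D sits 7.7 in from both sides at D = (-31.60, 25.40). Then |ND| = |D − N| = 40.54.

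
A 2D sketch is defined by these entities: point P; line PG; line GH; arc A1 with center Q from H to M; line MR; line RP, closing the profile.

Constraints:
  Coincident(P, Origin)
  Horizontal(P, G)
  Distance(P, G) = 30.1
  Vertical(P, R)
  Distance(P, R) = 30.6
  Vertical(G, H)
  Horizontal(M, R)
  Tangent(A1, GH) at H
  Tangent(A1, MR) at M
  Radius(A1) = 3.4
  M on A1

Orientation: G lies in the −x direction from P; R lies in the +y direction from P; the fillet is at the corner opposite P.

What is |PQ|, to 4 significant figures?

38.11

P is at the origin; PG is horizontal with |PG| = 30.1 and G on the −x side, so G = (-30.10, 0.000). P and R share the same x with |PR| = 30.6 and R on the +y side, so R = (0.000, 30.60). The virtual corner opposite P is at (-30.10, 30.60). The tangent condition forces QH to be normal to GH and since A1 is tangent to MR there, QM ⟂ MR, with radius 3.4, so the center Q sits 3.4 in from both sides at Q = (-26.70, 27.20). Then |PQ| = |Q − P| = 38.11.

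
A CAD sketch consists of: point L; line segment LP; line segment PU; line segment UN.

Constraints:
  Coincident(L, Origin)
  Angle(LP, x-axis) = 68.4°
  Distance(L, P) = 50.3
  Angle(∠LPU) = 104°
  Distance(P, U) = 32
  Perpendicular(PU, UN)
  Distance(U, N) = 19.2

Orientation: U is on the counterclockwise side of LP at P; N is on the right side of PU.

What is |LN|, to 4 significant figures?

81.09

L is at the origin; LP runs at 68.4° with length 50.3, so P = 50.3·(cos 68.4°, sin 68.4°) = (18.52, 46.77). ∠LPU = 104.0°, so PU runs at 68.4° + (180° − 104.0°) = 144.4° from the x-axis; with |PU| = 32.0, U = P + 32.0·(cos 144.4°, sin 144.4°) = (-7.503, 65.40). PU ⟂ UN; with |UN| = 19.2 on the right of PU, N = U + 19.2·(0.5821, 0.8131) = (3.674, 81.01). Then |LN| = |N − L| = 81.09.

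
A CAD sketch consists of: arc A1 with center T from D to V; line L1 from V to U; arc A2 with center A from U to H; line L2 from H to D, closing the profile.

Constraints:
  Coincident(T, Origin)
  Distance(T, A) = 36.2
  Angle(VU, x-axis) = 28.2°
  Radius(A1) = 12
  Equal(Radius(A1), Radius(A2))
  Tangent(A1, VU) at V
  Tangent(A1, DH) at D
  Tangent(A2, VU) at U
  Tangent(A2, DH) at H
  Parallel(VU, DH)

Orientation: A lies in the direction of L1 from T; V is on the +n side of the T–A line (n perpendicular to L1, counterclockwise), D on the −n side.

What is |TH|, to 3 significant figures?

38.1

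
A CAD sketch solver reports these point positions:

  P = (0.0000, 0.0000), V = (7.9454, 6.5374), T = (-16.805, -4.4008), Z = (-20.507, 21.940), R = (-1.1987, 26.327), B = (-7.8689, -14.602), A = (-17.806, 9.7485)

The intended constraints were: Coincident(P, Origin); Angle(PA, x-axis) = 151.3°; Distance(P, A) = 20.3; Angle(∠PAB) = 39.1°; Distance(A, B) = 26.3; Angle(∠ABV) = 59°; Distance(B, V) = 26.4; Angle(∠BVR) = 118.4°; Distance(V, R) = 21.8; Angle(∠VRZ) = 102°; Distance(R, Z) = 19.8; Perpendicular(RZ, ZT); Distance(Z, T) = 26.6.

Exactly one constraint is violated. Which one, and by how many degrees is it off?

Perpendicular(RZ, ZT) — off by 4.80°.

P = (0.00, 0.00) ✓; PA at 151.3° ✓; |PA| = 20.30 ✓; ∠PAB = 39.10° ✓; |AB| = 26.30 ✓; ∠ABV = 59.00° ✓; |BV| = 26.40 ✓; ∠BVR = 118.4° ✓; |VR| = 21.80 ✓; ∠VRZ = 102.0° ✓; |RZ| = 19.80 ✓; ∠(RZ, ZT) = 85.20° ✗; |ZT| = 26.60 ✓.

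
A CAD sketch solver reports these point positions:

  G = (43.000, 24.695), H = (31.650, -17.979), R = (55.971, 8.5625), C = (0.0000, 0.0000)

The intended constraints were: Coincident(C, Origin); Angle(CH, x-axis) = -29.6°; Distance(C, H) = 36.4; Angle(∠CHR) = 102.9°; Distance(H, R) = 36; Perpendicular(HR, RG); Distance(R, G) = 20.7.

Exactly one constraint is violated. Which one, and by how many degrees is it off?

Perpendicular(HR, RG) — off by 8.70°.

C = (0.00, 0.00) ✓; CH at -29.60° ✓; |CH| = 36.40 ✓; ∠CHR = 102.9° ✓; |HR| = 36.00 ✓; ∠(HR, RG) = 81.30° ✗; |RG| = 20.70 ✓.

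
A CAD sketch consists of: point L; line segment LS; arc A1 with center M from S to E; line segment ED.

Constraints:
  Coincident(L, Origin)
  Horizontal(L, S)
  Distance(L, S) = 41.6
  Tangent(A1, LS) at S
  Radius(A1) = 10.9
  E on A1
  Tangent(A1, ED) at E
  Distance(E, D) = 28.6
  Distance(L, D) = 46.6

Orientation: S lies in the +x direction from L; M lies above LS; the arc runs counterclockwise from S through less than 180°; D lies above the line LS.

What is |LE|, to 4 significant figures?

52.36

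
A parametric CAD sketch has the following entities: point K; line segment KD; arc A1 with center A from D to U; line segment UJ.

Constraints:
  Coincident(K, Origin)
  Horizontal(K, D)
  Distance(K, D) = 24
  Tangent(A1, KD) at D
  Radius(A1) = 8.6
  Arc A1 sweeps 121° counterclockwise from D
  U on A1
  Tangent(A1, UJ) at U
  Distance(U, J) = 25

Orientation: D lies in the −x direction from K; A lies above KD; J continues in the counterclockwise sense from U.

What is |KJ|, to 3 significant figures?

45.4

On A1, D sits at bearing -90° from A; a 121° counterclockwise sweep puts U at bearing 31°, so U = A + 8.6·(cos 31°, sin 31°) = (-16.6, 13.0). Since A1 is tangent to UJ there, AU ⟂ UJ, so UJ runs along (−sin 31°, cos 31°); with |UJ| = 25.0, J = (-29.5, 34.5). Then |KJ| = |J − K| = 45.4.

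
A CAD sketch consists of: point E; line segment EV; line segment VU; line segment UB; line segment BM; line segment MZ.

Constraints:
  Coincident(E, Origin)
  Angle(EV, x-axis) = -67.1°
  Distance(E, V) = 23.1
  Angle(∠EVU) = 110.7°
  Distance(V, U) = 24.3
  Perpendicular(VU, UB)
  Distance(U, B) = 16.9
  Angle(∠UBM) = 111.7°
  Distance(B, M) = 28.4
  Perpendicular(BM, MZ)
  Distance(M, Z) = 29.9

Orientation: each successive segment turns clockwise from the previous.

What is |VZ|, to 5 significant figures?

13.148

E is at the origin; EV runs at -67.1° with length 23.1, so V = (8.9888, -21.279). ∠EVU = 110.7° gives VU at -136.40° from the x-axis; with |VU| = 24.3, U = (-8.6086, -38.037). The perpendicularity gives UB at right angles to VU, so UB runs at 133.60°; with |UB| = 16.9, B = (-20.263, -25.799). ∠UBM = 111.7° gives BM at 65.300° from the x-axis; with |BM| = 28.4, M = (-8.3958, 0.0029989). BM ⟂ MZ, so MZ runs at -24.700°; with |MZ| = 29.9, Z = (18.769, -12.491). Then |VZ| = |Z − V| = 13.148.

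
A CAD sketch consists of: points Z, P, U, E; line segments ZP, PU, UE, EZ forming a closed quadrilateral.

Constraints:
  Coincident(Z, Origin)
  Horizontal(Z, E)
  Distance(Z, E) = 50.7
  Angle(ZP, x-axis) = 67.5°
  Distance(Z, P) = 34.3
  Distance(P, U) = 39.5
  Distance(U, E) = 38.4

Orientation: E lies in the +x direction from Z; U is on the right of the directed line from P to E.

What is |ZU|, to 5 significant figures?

15.254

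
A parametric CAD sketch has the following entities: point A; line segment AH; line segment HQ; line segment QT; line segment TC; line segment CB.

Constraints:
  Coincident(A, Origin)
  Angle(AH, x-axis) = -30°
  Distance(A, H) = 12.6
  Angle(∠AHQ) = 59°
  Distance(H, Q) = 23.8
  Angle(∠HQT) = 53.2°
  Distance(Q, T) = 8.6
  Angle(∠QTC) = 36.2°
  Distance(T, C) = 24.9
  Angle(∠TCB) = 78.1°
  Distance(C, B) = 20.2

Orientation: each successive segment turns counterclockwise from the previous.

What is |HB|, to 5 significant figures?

40.968

∠QTC = 36.2° gives TC at 1.6000° from the x-axis; with |TC| = 24.9, C = (28.592, 12.921). ∠TCB = 78.1° gives CB at 103.50° from the x-axis; with |CB| = 20.2, B = (23.876, 32.562). Then |HB| = |B − H| = 40.968.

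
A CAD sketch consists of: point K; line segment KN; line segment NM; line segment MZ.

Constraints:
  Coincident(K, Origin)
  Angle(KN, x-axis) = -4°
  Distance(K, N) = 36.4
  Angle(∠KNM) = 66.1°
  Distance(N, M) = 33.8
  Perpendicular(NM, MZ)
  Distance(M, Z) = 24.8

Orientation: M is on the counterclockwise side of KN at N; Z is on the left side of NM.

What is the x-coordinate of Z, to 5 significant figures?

1.4874

∠KNM = 66.1°, so NM runs at -4.0° + (180° − 66.1°) = 109.90° from the x-axis; with |NM| = 33.8, M = N + 33.8·(cos 109.90°, sin 109.90°) = (24.807, 29.243). NM ⟂ MZ; with |MZ| = 24.8 on the left of NM, Z = M + 24.8·(-0.94029, -0.34038) = (1.4874, 20.801). So Z.x = 1.4874.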